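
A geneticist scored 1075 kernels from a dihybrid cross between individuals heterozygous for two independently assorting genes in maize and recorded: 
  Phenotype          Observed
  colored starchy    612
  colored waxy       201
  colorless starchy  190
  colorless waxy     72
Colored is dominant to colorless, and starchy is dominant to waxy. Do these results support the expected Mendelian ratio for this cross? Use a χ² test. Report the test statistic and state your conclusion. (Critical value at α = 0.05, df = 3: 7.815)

1.098; consistent

A dihybrid F₂ with independent assortment and complete dominance at both loci gives a 9:3:3:1 phenotypic ratio.
The 9:3:3:1 ratio has 16 parts, so with N = 1075 the expected counts are:
  colored starchy: 1075 × 9/16 = 604.6875
  colored waxy: 1075 × 3/16 = 201.5625
  colorless starchy: 1075 × 3/16 = 201.5625
  colorless waxy: 1075 × 1/16 = 67.1875
χ² = Σ (O − E)² / E
  colored starchy: (612 − 604.6875)² / 604.6875 = 0.0884
  colored waxy: (201 − 201.5625)² / 201.5625 = 0.0016
  colorless starchy: (190 − 201.5625)² / 201.5625 = 0.6633
  colorless waxy: (72 − 67.1875)² / 67.1875 = 0.3447
χ² = 0.0884 + 0.0016 + 0.6633 + 0.3447 = 1.098
Degrees of freedom = 4 − 1 = 3; critical value at α = 0.05 is 7.815.
Since 1.098 < 7.815, we fail to reject the null hypothesis — the data are consistent with the 9:3:3:1 ratio.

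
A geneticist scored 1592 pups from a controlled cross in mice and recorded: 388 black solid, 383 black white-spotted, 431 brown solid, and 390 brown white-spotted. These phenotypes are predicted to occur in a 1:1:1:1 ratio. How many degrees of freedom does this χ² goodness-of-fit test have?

A goodness-of-fit test with 4 phenotype classes has df = 4 − 1 = 3.

3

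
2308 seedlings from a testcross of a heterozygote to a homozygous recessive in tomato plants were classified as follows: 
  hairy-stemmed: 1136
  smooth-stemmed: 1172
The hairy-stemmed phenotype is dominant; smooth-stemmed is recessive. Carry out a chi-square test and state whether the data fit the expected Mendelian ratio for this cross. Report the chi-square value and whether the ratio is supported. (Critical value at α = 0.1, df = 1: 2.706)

A testcross of a heterozygote (Aa × aa) gives a 1:1 phenotypic ratio.
The 1:1 ratio has 2 parts, so with N = 2308 the expected counts are:
  hairy-stemmed: 2308 × 1/2 = 1154
  smooth-stemmed: 2308 × 1/2 = 1154
χ² = Σ (O − E)² / E
  hairy-stemmed: (1136 − 1154)² / 1154 = 0.2808
  smooth-stemmed: (1172 − 1154)² / 1154 = 0.2808
χ² = 0.2808 + 0.2808 = 0.5616 ≈ 0.562
Degrees of freedom = 2 − 1 = 1; critical value at α = 0.1 is 2.706.
Since 0.562 < 2.706, we fail to reject the null hypothesis — the data are consistent with the 1:1 ratio.

0.562; consistent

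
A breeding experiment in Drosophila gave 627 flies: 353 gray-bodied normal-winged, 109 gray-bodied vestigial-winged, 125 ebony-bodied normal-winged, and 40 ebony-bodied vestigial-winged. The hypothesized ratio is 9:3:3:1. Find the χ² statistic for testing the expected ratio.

1.111

The 9:3:3:1 ratio has 16 parts, so with N = 627 the expected counts are:
  gray-bodied normal-winged: 627 × 9/16 = 352.6875
  gray-bodied vestigial-winged: 627 × 3/16 = 117.5625
  ebony-bodied normal-winged: 627 × 3/16 = 117.5625
  ebony-bodied vestigial-winged: 627 × 1/16 = 39.1875
χ² = Σ (O − E)² / E
  gray-bodied normal-winged: (353 − 352.6875)² / 352.6875 = 0.0003
  gray-bodied vestigial-winged: (109 − 117.5625)² / 117.5625 = 0.6236
  ebony-bodied normal-winged: (125 − 117.5625)² / 117.5625 = 0.4705
  ebony-bodied vestigial-winged: (40 − 39.1875)² / 39.1875 = 0.0168
χ² = 0.0003 + 0.6236 + 0.4705 + 0.0168 = 1.1112 ≈ 1.111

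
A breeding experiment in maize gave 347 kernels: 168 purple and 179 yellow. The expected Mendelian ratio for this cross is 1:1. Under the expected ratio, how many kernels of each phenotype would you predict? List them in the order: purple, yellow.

The 1:1 ratio has 2 parts, so with N = 347 the expected counts are:
  purple: 347 × 1/2 = 173.5
  yellow: 347 × 1/2 = 173.5

173.5, 173.5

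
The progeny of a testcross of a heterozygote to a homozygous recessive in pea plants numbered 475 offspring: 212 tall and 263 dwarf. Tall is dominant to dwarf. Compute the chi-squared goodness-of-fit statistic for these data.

5.476

A testcross of a heterozygote (Aa × aa) gives a 1:1 phenotypic ratio.
Expected counts for N = 475 under a 1:1 ratio (total parts = 2):
  tall: 475 × 1/2 = 237.5
  dwarf: 475 × 1/2 = 237.5
χ² = Σ (O − E)² / E
  tall: (212 − 237.5)² / 237.5 = 2.7379
  dwarf: (263 − 237.5)² / 237.5 = 2.7379
χ² = 2.7379 + 2.7379 = 5.4758 ≈ 5.476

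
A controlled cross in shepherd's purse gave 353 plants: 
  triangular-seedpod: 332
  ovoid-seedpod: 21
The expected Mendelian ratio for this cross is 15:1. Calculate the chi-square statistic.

0.055

The 15:1 ratio has 16 parts, so with N = 353 the expected counts are:
  triangular-seedpod: 353 × 15/16 = 330.9375
  ovoid-seedpod: 353 × 1/16 = 22.0625
χ² = Σ (O − E)² / E
  triangular-seedpod: (332 − 330.9375)² / 330.9375 = 0.0034
  ovoid-seedpod: (21 − 22.0625)² / 22.0625 = 0.0512
χ² = 0.0034 + 0.0512 = 0.0546 ≈ 0.055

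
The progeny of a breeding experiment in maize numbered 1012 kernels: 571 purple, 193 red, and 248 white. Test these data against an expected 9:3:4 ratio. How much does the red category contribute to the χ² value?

0.056

The 9:3:4 ratio has 16 parts, so with N = 1012 the expected counts are:
  purple: 1012 × 9/16 = 569.25
  red: 1012 × 3/16 = 189.75
  white: 1012 × 4/16 = 253
Contribution of red: (193 − 189.75)² / 189.75 = 0.0557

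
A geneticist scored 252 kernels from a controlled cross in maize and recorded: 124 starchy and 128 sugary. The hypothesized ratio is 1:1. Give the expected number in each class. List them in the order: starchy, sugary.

126, 126

Total ratio parts = 2. Expected numbers out of 252:
  starchy: 252 × 1/2 = 126
  sugary: 252 × 1/2 = 126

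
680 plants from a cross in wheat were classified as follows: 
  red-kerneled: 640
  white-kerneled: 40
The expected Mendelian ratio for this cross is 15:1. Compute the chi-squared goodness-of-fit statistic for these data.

The 15:1 ratio has 16 parts, so with N = 680 the expected counts are:
  red-kerneled: 680 × 15/16 = 637.5
  white-kerneled: 680 × 1/16 = 42.5
χ² = Σ (O − E)² / E
  red-kerneled: (640 − 637.5)² / 637.5 = 0.0098
  white-kerneled: (40 − 42.5)² / 42.5 = 0.1471
χ² = 0.0098 + 0.1471 = 0.1569 ≈ 0.157

0.157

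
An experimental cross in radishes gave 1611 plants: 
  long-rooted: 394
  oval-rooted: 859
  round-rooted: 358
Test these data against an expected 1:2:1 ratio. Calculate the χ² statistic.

8.716

The 1:2:1 ratio has 4 parts, so with N = 1611 the expected counts are:
  long-rooted: 1611 × 1/4 = 402.75
  oval-rooted: 1611 × 2/4 = 805.5
  round-rooted: 1611 × 1/4 = 402.75
χ² = Σ (O − E)² / E
  long-rooted: (394 − 402.75)² / 402.75 = 0.1901
  oval-rooted: (859 − 805.5)² / 805.5 = 3.5534
  round-rooted: (358 − 402.75)² / 402.75 = 4.9722
χ² = 0.1901 + 3.5534 + 4.9722 = 8.7157 ≈ 8.716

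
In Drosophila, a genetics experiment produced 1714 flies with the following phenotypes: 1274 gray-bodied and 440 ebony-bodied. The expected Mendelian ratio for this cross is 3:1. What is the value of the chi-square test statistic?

0.412

Total ratio parts = 4. Expected numbers out of 1714:
  gray-bodied: 1714 × 3/4 = 1285.5
  ebony-bodied: 1714 × 1/4 = 428.5
χ² = Σ (O − E)² / E
  gray-bodied: (1274 − 1285.5)² / 1285.5 = 0.1029
  ebony-bodied: (440 − 428.5)² / 428.5 = 0.3086
χ² = 0.1029 + 0.3086 = 0.4115 ≈ 0.412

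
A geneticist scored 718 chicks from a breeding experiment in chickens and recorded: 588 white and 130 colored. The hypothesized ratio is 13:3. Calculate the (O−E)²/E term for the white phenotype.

0.037

The 13:3 ratio has 16 parts, so with N = 718 the expected counts are:
  white: 718 × 13/16 = 583.375
  colored: 718 × 3/16 = 134.625
Contribution of white: (588 − 583.375)² / 583.375 = 0.0367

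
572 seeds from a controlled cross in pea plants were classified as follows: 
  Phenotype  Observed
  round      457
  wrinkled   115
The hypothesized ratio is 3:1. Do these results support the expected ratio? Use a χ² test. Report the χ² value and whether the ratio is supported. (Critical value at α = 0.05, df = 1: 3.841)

Total ratio parts = 4. Expected numbers out of 572:
  round: 572 × 3/4 = 429
  wrinkled: 572 × 1/4 = 143
χ² = Σ (O − E)² / E
  round: (457 − 429)² / 429 = 1.8275
  wrinkled: (115 − 143)² / 143 = 5.4825
χ² = 1.8275 + 5.4825 = 7.310
Degrees of freedom = 2 − 1 = 1; critical value at α = 0.05 is 3.841.
Since 7.310 > 3.841, we reject the null hypothesis — the data do not fit the 3:1 ratio.

7.310; not consistent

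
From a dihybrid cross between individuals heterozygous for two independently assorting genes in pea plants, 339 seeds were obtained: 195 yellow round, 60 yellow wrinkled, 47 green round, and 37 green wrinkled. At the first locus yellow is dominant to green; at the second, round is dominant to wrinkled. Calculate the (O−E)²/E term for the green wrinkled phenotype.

A dihybrid F₂ with independent assortment and complete dominance at both loci gives a 9:3:3:1 phenotypic ratio.
Under the 9:3:3:1 hypothesis (Σ ratio = 16, N = 339):
  yellow round: 339 × 9/16 = 190.6875
  yellow wrinkled: 339 × 3/16 = 63.5625
  green round: 339 × 3/16 = 63.5625
  green wrinkled: 339 × 1/16 = 21.1875
Contribution of green wrinkled: (37 − 21.1875)² / 21.1875 = 11.8011

11.801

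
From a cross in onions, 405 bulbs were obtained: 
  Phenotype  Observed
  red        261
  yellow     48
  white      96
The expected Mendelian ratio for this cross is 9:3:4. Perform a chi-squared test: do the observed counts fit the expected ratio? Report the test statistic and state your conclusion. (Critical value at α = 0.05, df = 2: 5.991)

Total ratio parts = 16. Expected numbers out of 405:
  red: 405 × 9/16 = 227.8125
  yellow: 405 × 3/16 = 75.9375
  white: 405 × 4/16 = 101.25
χ² = Σ (O − E)² / E
  red: (261 − 227.8125)² / 227.8125 = 4.8347
  yellow: (48 − 75.9375)² / 75.9375 = 10.2782
  white: (96 − 101.25)² / 101.25 = 0.2722
χ² = 4.8347 + 10.2782 + 0.2722 = 15.3851 ≈ 15.385
Degrees of freedom = 3 − 1 = 2; critical value at α = 0.05 is 5.991.
Since 15.385 > 5.991, we reject the null hypothesis — the data do not fit the 9:3:4 ratio.

15.385; not consistent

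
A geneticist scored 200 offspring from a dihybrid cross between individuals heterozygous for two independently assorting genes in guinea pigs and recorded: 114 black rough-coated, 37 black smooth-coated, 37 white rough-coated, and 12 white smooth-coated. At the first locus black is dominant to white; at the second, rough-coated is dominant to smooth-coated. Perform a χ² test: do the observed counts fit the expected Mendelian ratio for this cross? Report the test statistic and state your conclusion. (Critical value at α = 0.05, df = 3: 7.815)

A dihybrid F₂ with independent assortment and complete dominance at both loci gives a 9:3:3:1 phenotypic ratio.
Expected counts for N = 200 under a 9:3:3:1 ratio (total parts = 16):
  black rough-coated: 200 × 9/16 = 112.5
  black smooth-coated: 200 × 3/16 = 37.5
  white rough-coated: 200 × 3/16 = 37.5
  white smooth-coated: 200 × 1/16 = 12.5
χ² = Σ (O − E)² / E
  black rough-coated: (114 − 112.5)² / 112.5 = 0.0200
  black smooth-coated: (37 − 37.5)² / 37.5 = 0.0067
  white rough-coated: (37 − 37.5)² / 37.5 = 0.0067
  white smooth-coated: (12 − 12.5)² / 12.5 = 0.0200
χ² = 0.0200 + 0.0067 + 0.0067 + 0.0200 = 0.0534 ≈ 0.053
Degrees of freedom = 4 − 1 = 3; critical value at α = 0.05 is 7.815.
Since 0.053 < 7.815, we fail to reject the null hypothesis — the data are consistent with the 9:3:3:1 ratio.

0.053; consistent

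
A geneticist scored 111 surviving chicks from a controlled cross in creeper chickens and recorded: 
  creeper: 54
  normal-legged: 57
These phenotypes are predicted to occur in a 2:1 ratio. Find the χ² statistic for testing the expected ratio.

Under the 2:1 hypothesis (Σ ratio = 3, N = 111):
  creeper: 111 × 2/3 = 74
  normal-legged: 111 × 1/3 = 37
χ² = Σ (O − E)² / E
  creeper: (54 − 74)² / 74 = 5.4054
  normal-legged: (57 − 37)² / 37 = 10.8108
χ² = 5.4054 + 10.8108 = 16.2162 ≈ 16.216

16.216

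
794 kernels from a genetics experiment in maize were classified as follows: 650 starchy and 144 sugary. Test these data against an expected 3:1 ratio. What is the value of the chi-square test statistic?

Total ratio parts = 4. Expected numbers out of 794:
  starchy: 794 × 3/4 = 595.5
  sugary: 794 × 1/4 = 198.5
χ² = Σ (O − E)² / E
  starchy: (650 − 595.5)² / 595.5 = 4.9878
  sugary: (144 − 198.5)² / 198.5 = 14.9635
χ² = 4.9878 + 14.9635 = 19.9513 ≈ 19.951

19.951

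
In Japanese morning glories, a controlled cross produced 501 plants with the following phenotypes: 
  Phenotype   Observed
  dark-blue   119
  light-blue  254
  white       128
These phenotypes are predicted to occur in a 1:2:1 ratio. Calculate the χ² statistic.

Total ratio parts = 4. Expected numbers out of 501:
  dark-blue: 501 × 1/4 = 125.25
  light-blue: 501 × 2/4 = 250.5
  white: 501 × 1/4 = 125.25
χ² = Σ (O − E)² / E
  dark-blue: (119 − 125.25)² / 125.25 = 0.3119
  light-blue: (254 − 250.5)² / 250.5 = 0.0489
  white: (128 − 125.25)² / 125.25 = 0.0604
χ² = 0.3119 + 0.0489 + 0.0604 = 0.4212 ≈ 0.421

0.421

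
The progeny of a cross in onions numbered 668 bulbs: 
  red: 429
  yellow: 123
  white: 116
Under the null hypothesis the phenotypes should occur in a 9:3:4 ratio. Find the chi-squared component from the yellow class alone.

0.040

Under the 9:3:4 hypothesis (Σ ratio = 16, N = 668):
  red: 668 × 9/16 = 375.75
  yellow: 668 × 3/16 = 125.25
  white: 668 × 4/16 = 167
Contribution of yellow: (123 − 125.25)² / 125.25 = 0.0404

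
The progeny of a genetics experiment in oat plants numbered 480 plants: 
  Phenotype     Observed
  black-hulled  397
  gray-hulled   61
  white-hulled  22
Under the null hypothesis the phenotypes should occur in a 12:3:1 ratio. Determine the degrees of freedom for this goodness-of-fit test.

2

A goodness-of-fit test with 3 phenotype classes has df = 3 − 1 = 2.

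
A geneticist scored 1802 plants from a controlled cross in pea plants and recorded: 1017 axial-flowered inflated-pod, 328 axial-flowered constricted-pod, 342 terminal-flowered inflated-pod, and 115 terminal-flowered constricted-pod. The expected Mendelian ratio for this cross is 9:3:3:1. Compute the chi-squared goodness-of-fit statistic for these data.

Expected counts for N = 1802 under a 9:3:3:1 ratio (total parts = 16):
  axial-flowered inflated-pod: 1802 × 9/16 = 1013.625
  axial-flowered constricted-pod: 1802 × 3/16 = 337.875
  terminal-flowered inflated-pod: 1802 × 3/16 = 337.875
  terminal-flowered constricted-pod: 1802 × 1/16 = 112.625
χ² = Σ (O − E)² / E
  axial-flowered inflated-pod: (1017 − 1013.625)² / 1013.625 = 0.0112
  axial-flowered constricted-pod: (328 − 337.875)² / 337.875 = 0.2886
  terminal-flowered inflated-pod: (342 − 337.875)² / 337.875 = 0.0504
  terminal-flowered constricted-pod: (115 − 112.625)² / 112.625 = 0.0501
χ² = 0.0112 + 0.2886 + 0.0504 + 0.0501 = 0.4003 ≈ 0.400

0.400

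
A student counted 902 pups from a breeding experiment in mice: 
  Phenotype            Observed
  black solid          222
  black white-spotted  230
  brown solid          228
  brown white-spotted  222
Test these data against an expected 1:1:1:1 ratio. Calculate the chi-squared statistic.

The 1:1:1:1 ratio has 4 parts, so with N = 902 the expected counts are:
  black solid: 902 × 1/4 = 225.5
  black white-spotted: 902 × 1/4 = 225.5
  brown solid: 902 × 1/4 = 225.5
  brown white-spotted: 902 × 1/4 = 225.5
χ² = Σ (O − E)² / E
  black solid: (222 − 225.5)² / 225.5 = 0.0543
  black white-spotted: (230 − 225.5)² / 225.5 = 0.0898
  brown solid: (228 − 225.5)² / 225.5 = 0.0277
  brown white-spotted: (222 − 225.5)² / 225.5 = 0.0543
χ² = 0.0543 + 0.0898 + 0.0277 + 0.0543 = 0.2261 ≈ 0.226

0.226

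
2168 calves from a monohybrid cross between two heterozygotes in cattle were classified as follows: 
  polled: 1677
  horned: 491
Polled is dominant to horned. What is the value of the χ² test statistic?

6.399

For a monohybrid cross between heterozygotes with complete dominance, the expected phenotypic ratio is 3:1.
Expected counts for N = 2168 under a 3:1 ratio (total parts = 4):
  polled: 2168 × 3/4 = 1626
  horned: 2168 × 1/4 = 542
χ² = Σ (O − E)² / E
  polled: (1677 − 1626)² / 1626 = 1.5996
  horned: (491 − 542)² / 542 = 4.7989
χ² = 1.5996 + 4.7989 = 6.3985 ≈ 6.399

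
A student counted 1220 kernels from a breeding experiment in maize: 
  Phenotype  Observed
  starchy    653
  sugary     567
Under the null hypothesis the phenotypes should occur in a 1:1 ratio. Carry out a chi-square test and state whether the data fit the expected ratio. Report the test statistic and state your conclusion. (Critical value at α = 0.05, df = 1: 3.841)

6.062; not consistent

Under the 1:1 hypothesis (Σ ratio = 2, N = 1220):
  starchy: 1220 × 1/2 = 610
  sugary: 1220 × 1/2 = 610
χ² = Σ (O − E)² / E
  starchy: (653 − 610)² / 610 = 3.0311
  sugary: (567 − 610)² / 610 = 3.0311
χ² = 3.0311 + 3.0311 = 6.0622 ≈ 6.062
Degrees of freedom = 2 − 1 = 1; critical value at α = 0.05 is 3.841.
Since 6.062 > 3.841, we reject the null hypothesis — the data do not fit the 1:1 ratio.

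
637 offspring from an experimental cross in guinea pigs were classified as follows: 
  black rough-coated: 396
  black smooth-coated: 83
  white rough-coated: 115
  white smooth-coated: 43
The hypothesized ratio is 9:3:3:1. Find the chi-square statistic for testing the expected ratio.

15.500

Total ratio parts = 16. Expected numbers out of 637:
  black rough-coated: 637 × 9/16 = 358.3125
  black smooth-coated: 637 × 3/16 = 119.4375
  white rough-coated: 637 × 3/16 = 119.4375
  white smooth-coated: 637 × 1/16 = 39.8125
χ² = Σ (O − E)² / E
  black rough-coated: (396 − 358.3125)² / 358.3125 = 3.9640
  black smooth-coated: (83 − 119.4375)² / 119.4375 = 11.1162
  white rough-coated: (115 − 119.4375)² / 119.4375 = 0.1649
  white smooth-coated: (43 − 39.8125)² / 39.8125 = 0.2552
χ² = 3.9640 + 11.1162 + 0.1649 + 0.2552 = 15.5003 ≈ 15.500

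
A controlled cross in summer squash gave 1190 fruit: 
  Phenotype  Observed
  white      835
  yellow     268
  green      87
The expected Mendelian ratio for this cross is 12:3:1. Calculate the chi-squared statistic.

Under the 12:3:1 hypothesis (Σ ratio = 16, N = 1190):
  white: 1190 × 12/16 = 892.5
  yellow: 1190 × 3/16 = 223.125
  green: 1190 × 1/16 = 74.375
χ² = Σ (O − E)² / E
  white: (835 − 892.5)² / 892.5 = 3.7045
  yellow: (268 − 223.125)² / 223.125 = 9.0253
  green: (87 − 74.375)² / 74.375 = 2.1431
χ² = 3.7045 + 9.0253 + 2.1431 = 14.8729 ≈ 14.873

14.873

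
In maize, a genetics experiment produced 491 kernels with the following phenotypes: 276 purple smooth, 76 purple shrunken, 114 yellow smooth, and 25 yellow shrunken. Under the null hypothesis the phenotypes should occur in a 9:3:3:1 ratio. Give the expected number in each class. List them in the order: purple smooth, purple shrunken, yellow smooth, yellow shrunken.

Expected counts for N = 491 under a 9:3:3:1 ratio (total parts = 16):
  purple smooth: 491 × 9/16 = 276.1875
  purple shrunken: 491 × 3/16 = 92.0625
  yellow smooth: 491 × 3/16 = 92.0625
  yellow shrunken: 491 × 1/16 = 30.6875

276.1875, 92.0625, 92.0625, 30.6875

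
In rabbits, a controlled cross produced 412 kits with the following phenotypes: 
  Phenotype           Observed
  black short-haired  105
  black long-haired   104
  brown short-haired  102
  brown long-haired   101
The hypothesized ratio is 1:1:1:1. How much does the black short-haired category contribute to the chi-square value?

Expected counts for N = 412 under a 1:1:1:1 ratio (total parts = 4):
  black short-haired: 412 × 1/4 = 103
  black long-haired: 412 × 1/4 = 103
  brown short-haired: 412 × 1/4 = 103
  brown long-haired: 412 × 1/4 = 103
Contribution of black short-haired: (105 − 103)² / 103 = 0.0388

0.039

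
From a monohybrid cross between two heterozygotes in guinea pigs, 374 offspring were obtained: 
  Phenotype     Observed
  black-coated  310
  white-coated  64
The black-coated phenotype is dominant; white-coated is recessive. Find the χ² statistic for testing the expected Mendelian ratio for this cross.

12.410

For a monohybrid cross between heterozygotes with complete dominance, the expected phenotypic ratio is 3:1.
The 3:1 ratio has 4 parts, so with N = 374 the expected counts are:
  black-coated: 374 × 3/4 = 280.5
  white-coated: 374 × 1/4 = 93.5
χ² = Σ (O − E)² / E
  black-coated: (310 − 280.5)² / 280.5 = 3.1025
  white-coated: (64 − 93.5)² / 93.5 = 9.3075
χ² = 3.1025 + 9.3075 = 12.410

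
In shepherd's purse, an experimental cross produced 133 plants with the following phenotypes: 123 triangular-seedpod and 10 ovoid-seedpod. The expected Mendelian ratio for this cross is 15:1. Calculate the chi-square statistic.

0.365

Expected counts for N = 133 under a 15:1 ratio (total parts = 16):
  triangular-seedpod: 133 × 15/16 = 124.6875
  ovoid-seedpod: 133 × 1/16 = 8.3125
χ² = Σ (O − E)² / E
  triangular-seedpod: (123 − 124.6875)² / 124.6875 = 0.0228
  ovoid-seedpod: (10 − 8.3125)² / 8.3125 = 0.3426
χ² = 0.0228 + 0.3426 = 0.3654 ≈ 0.365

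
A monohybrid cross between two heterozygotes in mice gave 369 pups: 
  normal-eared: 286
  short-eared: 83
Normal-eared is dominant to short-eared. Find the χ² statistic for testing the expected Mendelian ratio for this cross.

For a monohybrid cross between heterozygotes with complete dominance, the expected phenotypic ratio is 3:1.
Expected counts for N = 369 under a 3:1 ratio (total parts = 4):
  normal-eared: 369 × 3/4 = 276.75
  short-eared: 369 × 1/4 = 92.25
χ² = Σ (O − E)² / E
  normal-eared: (286 − 276.75)² / 276.75 = 0.3092
  short-eared: (83 − 92.25)² / 92.25 = 0.9275
χ² = 0.3092 + 0.9275 = 1.2367 ≈ 1.237

1.237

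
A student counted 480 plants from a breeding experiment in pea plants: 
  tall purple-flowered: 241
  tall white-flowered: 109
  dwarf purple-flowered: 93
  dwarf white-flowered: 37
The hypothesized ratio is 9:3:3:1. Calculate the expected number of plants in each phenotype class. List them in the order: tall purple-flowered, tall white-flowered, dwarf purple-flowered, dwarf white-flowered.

The 9:3:3:1 ratio has 16 parts, so with N = 480 the expected counts are:
  tall purple-flowered: 480 × 9/16 = 270
  tall white-flowered: 480 × 3/16 = 90
  dwarf purple-flowered: 480 × 3/16 = 90
  dwarf white-flowered: 480 × 1/16 = 30

270, 90, 90, 30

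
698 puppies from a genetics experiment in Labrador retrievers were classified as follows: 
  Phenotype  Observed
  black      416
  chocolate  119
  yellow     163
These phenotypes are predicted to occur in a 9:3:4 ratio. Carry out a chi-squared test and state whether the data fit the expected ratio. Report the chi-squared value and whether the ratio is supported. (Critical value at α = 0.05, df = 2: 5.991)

The 9:3:4 ratio has 16 parts, so with N = 698 the expected counts are:
  black: 698 × 9/16 = 392.625
  chocolate: 698 × 3/16 = 130.875
  yellow: 698 × 4/16 = 174.5
χ² = Σ (O − E)² / E
  black: (416 − 392.625)² / 392.625 = 1.3916
  chocolate: (119 − 130.875)² / 130.875 = 1.0775
  yellow: (163 − 174.5)² / 174.5 = 0.7579
χ² = 1.3916 + 1.0775 + 0.7579 = 3.227
Degrees of freedom = 3 − 1 = 2; critical value at α = 0.05 is 5.991.
Since 3.227 < 5.991, we fail to reject the null hypothesis — the data are consistent with the 9:3:4 ratio.

3.227; consistent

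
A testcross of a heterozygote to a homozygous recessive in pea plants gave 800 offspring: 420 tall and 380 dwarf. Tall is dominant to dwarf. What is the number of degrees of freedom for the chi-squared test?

1

A testcross of a heterozygote (Aa × aa) gives a 1:1 phenotypic ratio.
A goodness-of-fit test with 2 phenotype classes has df = 2 − 1 = 1.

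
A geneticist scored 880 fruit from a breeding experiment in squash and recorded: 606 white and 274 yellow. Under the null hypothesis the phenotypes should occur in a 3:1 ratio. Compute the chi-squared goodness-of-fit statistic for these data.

17.673

Expected counts for N = 880 under a 3:1 ratio (total parts = 4):
  white: 880 × 3/4 = 660
  yellow: 880 × 1/4 = 220
χ² = Σ (O − E)² / E
  white: (606 − 660)² / 660 = 4.4182
  yellow: (274 − 220)² / 220 = 13.2545
χ² = 4.4182 + 13.2545 = 17.6727 ≈ 17.673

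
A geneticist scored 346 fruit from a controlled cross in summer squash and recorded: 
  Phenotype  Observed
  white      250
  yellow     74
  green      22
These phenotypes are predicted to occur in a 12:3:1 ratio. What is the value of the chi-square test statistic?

Total ratio parts = 16. Expected numbers out of 346:
  white: 346 × 12/16 = 259.5
  yellow: 346 × 3/16 = 64.875
  green: 346 × 1/16 = 21.625
χ² = Σ (O − E)² / E
  white: (250 − 259.5)² / 259.5 = 0.3478
  yellow: (74 − 64.875)² / 64.875 = 1.2835
  green: (22 − 21.625)² / 21.625 = 0.0065
χ² = 0.3478 + 1.2835 + 0.0065 = 1.6378 ≈ 1.638

1.638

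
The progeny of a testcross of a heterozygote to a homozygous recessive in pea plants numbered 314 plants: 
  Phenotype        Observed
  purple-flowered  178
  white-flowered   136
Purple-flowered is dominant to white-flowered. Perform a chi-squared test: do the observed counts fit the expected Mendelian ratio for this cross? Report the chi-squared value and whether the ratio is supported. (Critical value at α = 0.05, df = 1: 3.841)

A testcross of a heterozygote (Aa × aa) gives a 1:1 phenotypic ratio.
The 1:1 ratio has 2 parts, so with N = 314 the expected counts are:
  purple-flowered: 314 × 1/2 = 157
  white-flowered: 314 × 1/2 = 157
χ² = Σ (O − E)² / E
  purple-flowered: (178 − 157)² / 157 = 2.8089
  white-flowered: (136 − 157)² / 157 = 2.8089
χ² = 2.8089 + 2.8089 = 5.6178 ≈ 5.618
Degrees of freedom = 2 − 1 = 1; critical value at α = 0.05 is 3.841.
Since 5.618 > 3.841, we reject the null hypothesis — the data do not fit the 1:1 ratio.

5.618; not consistent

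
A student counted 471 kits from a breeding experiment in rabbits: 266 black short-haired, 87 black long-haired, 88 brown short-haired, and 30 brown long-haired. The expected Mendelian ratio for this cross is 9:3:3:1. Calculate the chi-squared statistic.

0.036

Under the 9:3:3:1 hypothesis (Σ ratio = 16, N = 471):
  black short-haired: 471 × 9/16 = 264.9375
  black long-haired: 471 × 3/16 = 88.3125
  brown short-haired: 471 × 3/16 = 88.3125
  brown long-haired: 471 × 1/16 = 29.4375
χ² = Σ (O − E)² / E
  black short-haired: (266 − 264.9375)² / 264.9375 = 0.0043
  black long-haired: (87 − 88.3125)² / 88.3125 = 0.0195
  brown short-haired: (88 − 88.3125)² / 88.3125 = 0.0011
  brown long-haired: (30 − 29.4375)² / 29.4375 = 0.0107
χ² = 0.0043 + 0.0195 + 0.0011 + 0.0107 = 0.0356 ≈ 0.036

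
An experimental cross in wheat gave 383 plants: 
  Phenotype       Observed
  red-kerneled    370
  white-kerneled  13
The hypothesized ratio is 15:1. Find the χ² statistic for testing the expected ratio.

5.331

Total ratio parts = 16. Expected numbers out of 383:
  red-kerneled: 383 × 15/16 = 359.0625
  white-kerneled: 383 × 1/16 = 23.9375
χ² = Σ (O − E)² / E
  red-kerneled: (370 − 359.0625)² / 359.0625 = 0.3332
  white-kerneled: (13 − 23.9375)² / 23.9375 = 4.9976
χ² = 0.3332 + 4.9976 = 5.3308 ≈ 5.331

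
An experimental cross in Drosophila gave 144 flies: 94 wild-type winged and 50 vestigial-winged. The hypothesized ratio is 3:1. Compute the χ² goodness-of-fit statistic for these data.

The 3:1 ratio has 4 parts, so with N = 144 the expected counts are:
  wild-type winged: 144 × 3/4 = 108
  vestigial-winged: 144 × 1/4 = 36
χ² = Σ (O − E)² / E
  wild-type winged: (94 − 108)² / 108 = 1.8148
  vestigial-winged: (50 − 36)² / 36 = 5.4444
χ² = 1.8148 + 5.4444 = 7.2592 ≈ 7.259

7.259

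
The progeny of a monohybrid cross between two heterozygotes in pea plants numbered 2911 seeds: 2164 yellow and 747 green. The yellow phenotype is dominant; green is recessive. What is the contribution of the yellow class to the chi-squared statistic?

For a monohybrid cross between heterozygotes with complete dominance, the expected phenotypic ratio is 3:1.
Under the 3:1 hypothesis (Σ ratio = 4, N = 2911):
  yellow: 2911 × 3/4 = 2183.25
  green: 2911 × 1/4 = 727.75
Contribution of yellow: (2164 − 2183.25)² / 2183.25 = 0.1697

0.170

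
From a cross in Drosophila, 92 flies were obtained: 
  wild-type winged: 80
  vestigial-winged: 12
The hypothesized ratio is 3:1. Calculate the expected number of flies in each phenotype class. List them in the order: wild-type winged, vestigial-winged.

Total ratio parts = 4. Expected numbers out of 92:
  wild-type winged: 92 × 3/4 = 69
  vestigial-winged: 92 × 1/4 = 23

69, 23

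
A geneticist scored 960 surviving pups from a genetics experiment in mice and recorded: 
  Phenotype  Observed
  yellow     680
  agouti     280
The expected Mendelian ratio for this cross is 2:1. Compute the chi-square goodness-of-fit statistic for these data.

7.500

Expected counts for N = 960 under a 2:1 ratio (total parts = 3):
  yellow: 960 × 2/3 = 640
  agouti: 960 × 1/3 = 320
χ² = Σ (O − E)² / E
  yellow: (680 − 640)² / 640 = 2.5000
  agouti: (280 − 320)² / 320 = 5.0000
χ² = 2.5000 + 5.0000 = 7.500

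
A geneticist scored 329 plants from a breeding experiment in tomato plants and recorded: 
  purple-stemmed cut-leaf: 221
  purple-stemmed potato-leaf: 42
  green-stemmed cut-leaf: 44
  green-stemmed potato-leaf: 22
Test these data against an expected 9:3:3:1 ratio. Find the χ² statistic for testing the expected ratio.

Total ratio parts = 16. Expected numbers out of 329:
  purple-stemmed cut-leaf: 329 × 9/16 = 185.0625
  purple-stemmed potato-leaf: 329 × 3/16 = 61.6875
  green-stemmed cut-leaf: 329 × 3/16 = 61.6875
  green-stemmed potato-leaf: 329 × 1/16 = 20.5625
χ² = Σ (O − E)² / E
  purple-stemmed cut-leaf: (221 − 185.0625)² / 185.0625 = 6.9787
  purple-stemmed potato-leaf: (42 − 61.6875)² / 61.6875 = 6.2832
  green-stemmed cut-leaf: (44 − 61.6875)² / 61.6875 = 5.0715
  green-stemmed potato-leaf: (22 − 20.5625)² / 20.5625 = 0.1005
χ² = 6.9787 + 6.2832 + 5.0715 + 0.1005 = 18.4339 ≈ 18.434

18.434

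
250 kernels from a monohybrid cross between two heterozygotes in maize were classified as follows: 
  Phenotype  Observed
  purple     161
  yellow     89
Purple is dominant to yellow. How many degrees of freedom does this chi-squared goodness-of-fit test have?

For a monohybrid cross between heterozygotes with complete dominance, the expected phenotypic ratio is 3:1.
A goodness-of-fit test with 2 phenotype classes has df = 2 − 1 = 1.

1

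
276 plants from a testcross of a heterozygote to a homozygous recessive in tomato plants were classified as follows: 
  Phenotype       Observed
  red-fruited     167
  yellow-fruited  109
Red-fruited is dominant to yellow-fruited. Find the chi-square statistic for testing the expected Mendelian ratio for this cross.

A testcross of a heterozygote (Aa × aa) gives a 1:1 phenotypic ratio.
Total ratio parts = 2. Expected numbers out of 276:
  red-fruited: 276 × 1/2 = 138
  yellow-fruited: 276 × 1/2 = 138
χ² = Σ (O − E)² / E
  red-fruited: (167 − 138)² / 138 = 6.0942
  yellow-fruited: (109 − 138)² / 138 = 6.0942
χ² = 6.0942 + 6.0942 = 12.1884 ≈ 12.188

12.188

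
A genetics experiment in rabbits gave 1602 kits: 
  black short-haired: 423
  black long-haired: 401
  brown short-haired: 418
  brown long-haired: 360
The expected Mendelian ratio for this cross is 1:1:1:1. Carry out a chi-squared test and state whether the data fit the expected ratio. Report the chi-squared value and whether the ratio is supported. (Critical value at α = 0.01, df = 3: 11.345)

The 1:1:1:1 ratio has 4 parts, so with N = 1602 the expected counts are:
  black short-haired: 1602 × 1/4 = 400.5
  black long-haired: 1602 × 1/4 = 400.5
  brown short-haired: 1602 × 1/4 = 400.5
  brown long-haired: 1602 × 1/4 = 400.5
χ² = Σ (O − E)² / E
  black short-haired: (423 − 400.5)² / 400.5 = 1.2640
  black long-haired: (401 − 400.5)² / 400.5 = 0.0006
  brown short-haired: (418 − 400.5)² / 400.5 = 0.7647
  brown long-haired: (360 − 400.5)² / 400.5 = 4.0955
χ² = 1.2640 + 0.0006 + 0.7647 + 4.0955 = 6.1248 ≈ 6.125
Degrees of freedom = 4 − 1 = 3; critical value at α = 0.01 is 11.345.
Since 6.125 < 11.345, we fail to reject the null hypothesis — the data are consistent with the 1:1:1:1 ratio.

6.125; consistent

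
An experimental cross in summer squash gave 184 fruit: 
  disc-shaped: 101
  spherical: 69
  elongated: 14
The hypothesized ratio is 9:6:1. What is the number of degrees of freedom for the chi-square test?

2

A goodness-of-fit test with 3 phenotype classes has df = 3 − 1 = 2.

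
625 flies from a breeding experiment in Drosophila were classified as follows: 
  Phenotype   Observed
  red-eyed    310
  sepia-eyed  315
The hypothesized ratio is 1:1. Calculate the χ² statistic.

The 1:1 ratio has 2 parts, so with N = 625 the expected counts are:
  red-eyed: 625 × 1/2 = 312.5
  sepia-eyed: 625 × 1/2 = 312.5
χ² = Σ (O − E)² / E
  red-eyed: (310 − 312.5)² / 312.5 = 0.0200
  sepia-eyed: (315 − 312.5)² / 312.5 = 0.0200
χ² = 0.0200 + 0.0200 = 0.040

0.040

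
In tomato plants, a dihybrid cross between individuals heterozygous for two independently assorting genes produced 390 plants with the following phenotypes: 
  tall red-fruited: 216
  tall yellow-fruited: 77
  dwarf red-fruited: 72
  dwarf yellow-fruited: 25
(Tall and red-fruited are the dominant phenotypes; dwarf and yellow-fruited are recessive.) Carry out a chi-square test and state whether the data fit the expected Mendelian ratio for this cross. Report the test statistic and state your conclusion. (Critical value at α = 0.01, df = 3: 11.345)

A dihybrid F₂ with independent assortment and complete dominance at both loci gives a 9:3:3:1 phenotypic ratio.
The 9:3:3:1 ratio has 16 parts, so with N = 390 the expected counts are:
  tall red-fruited: 390 × 9/16 = 219.375
  tall yellow-fruited: 390 × 3/16 = 73.125
  dwarf red-fruited: 390 × 3/16 = 73.125
  dwarf yellow-fruited: 390 × 1/16 = 24.375
χ² = Σ (O − E)² / E
  tall red-fruited: (216 − 219.375)² / 219.375 = 0.0519
  tall yellow-fruited: (77 − 73.125)² / 73.125 = 0.2053
  dwarf red-fruited: (72 − 73.125)² / 73.125 = 0.0173
  dwarf yellow-fruited: (25 − 24.375)² / 24.375 = 0.0160
χ² = 0.0519 + 0.2053 + 0.0173 + 0.0160 = 0.2905 ≈ 0.291
Degrees of freedom = 4 − 1 = 3; critical value at α = 0.01 is 11.345.
Since 0.291 < 11.345, we fail to reject the null hypothesis — the data are consistent with the 9:3:3:1 ratio.

0.291; consistent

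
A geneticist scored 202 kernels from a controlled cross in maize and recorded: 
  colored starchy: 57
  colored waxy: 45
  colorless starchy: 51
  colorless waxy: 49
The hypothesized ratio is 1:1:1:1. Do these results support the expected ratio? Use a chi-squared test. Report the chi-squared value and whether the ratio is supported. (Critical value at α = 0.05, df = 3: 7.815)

The 1:1:1:1 ratio has 4 parts, so with N = 202 the expected counts are:
  colored starchy: 202 × 1/4 = 50.5
  colored waxy: 202 × 1/4 = 50.5
  colorless starchy: 202 × 1/4 = 50.5
  colorless waxy: 202 × 1/4 = 50.5
χ² = Σ (O − E)² / E
  colored starchy: (57 − 50.5)² / 50.5 = 0.8366
  colored waxy: (45 − 50.5)² / 50.5 = 0.5990
  colorless starchy: (51 − 50.5)² / 50.5 = 0.0050
  colorless waxy: (49 − 50.5)² / 50.5 = 0.0446
χ² = 0.8366 + 0.5990 + 0.0050 + 0.0446 = 1.4852 ≈ 1.485
Degrees of freedom = 4 − 1 = 3; critical value at α = 0.05 is 7.815.
Since 1.485 < 7.815, we fail to reject the null hypothesis — the data are consistent with the 1:1:1:1 ratio.

1.485; consistent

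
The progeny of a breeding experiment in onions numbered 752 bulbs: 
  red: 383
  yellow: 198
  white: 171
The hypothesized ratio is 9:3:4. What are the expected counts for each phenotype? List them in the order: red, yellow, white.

Expected counts for N = 752 under a 9:3:4 ratio (total parts = 16):
  red: 752 × 9/16 = 423
  yellow: 752 × 3/16 = 141
  white: 752 × 4/16 = 188

423, 141, 188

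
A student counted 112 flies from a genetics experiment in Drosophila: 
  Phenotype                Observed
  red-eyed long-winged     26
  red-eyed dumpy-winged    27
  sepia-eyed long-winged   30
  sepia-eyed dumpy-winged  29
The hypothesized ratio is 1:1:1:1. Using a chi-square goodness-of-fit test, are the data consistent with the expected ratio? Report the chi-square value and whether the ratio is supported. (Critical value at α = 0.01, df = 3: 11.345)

0.357; consistent

Under the 1:1:1:1 hypothesis (Σ ratio = 4, N = 112):
  red-eyed long-winged: 112 × 1/4 = 28
  red-eyed dumpy-winged: 112 × 1/4 = 28
  sepia-eyed long-winged: 112 × 1/4 = 28
  sepia-eyed dumpy-winged: 112 × 1/4 = 28
χ² = Σ (O − E)² / E
  red-eyed long-winged: (26 − 28)² / 28 = 0.1429
  red-eyed dumpy-winged: (27 − 28)² / 28 = 0.0357
  sepia-eyed long-winged: (30 − 28)² / 28 = 0.1429
  sepia-eyed dumpy-winged: (29 − 28)² / 28 = 0.0357
χ² = 0.1429 + 0.0357 + 0.1429 + 0.0357 = 0.3572 ≈ 0.357
Degrees of freedom = 4 − 1 = 3; critical value at α = 0.01 is 11.345.
Since 0.357 < 11.345, we fail to reject the null hypothesis — the data are consistent with the 1:1:1:1 ratio.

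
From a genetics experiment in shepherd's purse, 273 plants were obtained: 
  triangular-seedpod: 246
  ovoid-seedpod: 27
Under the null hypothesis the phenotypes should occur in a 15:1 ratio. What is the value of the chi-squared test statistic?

Expected counts for N = 273 under a 15:1 ratio (total parts = 16):
  triangular-seedpod: 273 × 15/16 = 255.9375
  ovoid-seedpod: 273 × 1/16 = 17.0625
χ² = Σ (O − E)² / E
  triangular-seedpod: (246 − 255.9375)² / 255.9375 = 0.3859
  ovoid-seedpod: (27 − 17.0625)² / 17.0625 = 5.7878
χ² = 0.3859 + 5.7878 = 6.1737 ≈ 6.174

6.174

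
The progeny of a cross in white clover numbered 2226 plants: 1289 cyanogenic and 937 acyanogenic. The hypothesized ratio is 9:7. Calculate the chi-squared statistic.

2.482

Under the 9:7 hypothesis (Σ ratio = 16, N = 2226):
  cyanogenic: 2226 × 9/16 = 1252.125
  acyanogenic: 2226 × 7/16 = 973.875
χ² = Σ (O − E)² / E
  cyanogenic: (1289 − 1252.125)² / 1252.125 = 1.0860
  acyanogenic: (937 − 973.875)² / 973.875 = 1.3962
χ² = 1.0860 + 1.3962 = 2.4822 ≈ 2.482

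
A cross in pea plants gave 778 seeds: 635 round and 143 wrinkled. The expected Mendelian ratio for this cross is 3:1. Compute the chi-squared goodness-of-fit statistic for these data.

18.182

Total ratio parts = 4. Expected numbers out of 778:
  round: 778 × 3/4 = 583.5
  wrinkled: 778 × 1/4 = 194.5
χ² = Σ (O − E)² / E
  round: (635 − 583.5)² / 583.5 = 4.5454
  wrinkled: (143 − 194.5)² / 194.5 = 13.6362
χ² = 4.5454 + 13.6362 = 18.1816 ≈ 18.182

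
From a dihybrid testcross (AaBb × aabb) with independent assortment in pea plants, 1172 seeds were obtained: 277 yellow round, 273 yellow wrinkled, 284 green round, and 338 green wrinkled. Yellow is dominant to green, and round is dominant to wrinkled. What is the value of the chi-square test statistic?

A dihybrid testcross with independent assortment gives a 1:1:1:1 ratio.
The 1:1:1:1 ratio has 4 parts, so with N = 1172 the expected counts are:
  yellow round: 1172 × 1/4 = 293
  yellow wrinkled: 1172 × 1/4 = 293
  green round: 1172 × 1/4 = 293
  green wrinkled: 1172 × 1/4 = 293
χ² = Σ (O − E)² / E
  yellow round: (277 − 293)² / 293 = 0.8737
  yellow wrinkled: (273 − 293)² / 293 = 1.3652
  green round: (284 − 293)² / 293 = 0.2765
  green wrinkled: (338 − 293)² / 293 = 6.9113
χ² = 0.8737 + 1.3652 + 0.2765 + 6.9113 = 9.4267 ≈ 9.427

9.427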